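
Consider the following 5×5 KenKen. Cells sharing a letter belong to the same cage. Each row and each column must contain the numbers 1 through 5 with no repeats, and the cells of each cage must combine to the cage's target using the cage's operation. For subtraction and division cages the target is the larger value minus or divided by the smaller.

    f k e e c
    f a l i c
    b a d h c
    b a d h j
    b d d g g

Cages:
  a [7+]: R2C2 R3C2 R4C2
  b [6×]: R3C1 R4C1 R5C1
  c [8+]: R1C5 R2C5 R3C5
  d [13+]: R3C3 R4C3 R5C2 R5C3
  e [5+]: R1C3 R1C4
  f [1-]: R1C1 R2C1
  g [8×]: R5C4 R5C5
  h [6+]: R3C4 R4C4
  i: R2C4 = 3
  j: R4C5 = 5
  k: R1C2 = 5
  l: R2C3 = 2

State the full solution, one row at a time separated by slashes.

4 5 3 2 1 / 5 1 2 3 4 / 2 4 1 5 3 / 3 2 4 1 5 / 1 3 5 4 2

Cage k is a single given cell, leaving R1C2 = 5.
Cage l is given, which forces R2C3 = 2.
I is a freebie, which forces R2C4 = 3.
Cage j is a single given cell; hence R4C5 = 5.
Row 2 needs a 5, and only R2C1 is open for it.
Cage f needs two cells with difference 1; hence R1C1 = 4.
The two cells of cage e must have sum 5, leaving R1C3 = 3.
The two cells of cage e must have sum 5, leaving R1C4 = 2.
Row 1 now contains 3; hence R1C5 = 1.
Column 5 now contains 1, so R2C5 = 4.
4 is placed in column 5, so R3C5 = 3.
Column 4 now contains 2, leaving R5C4 = 4.
4 is placed in column 5; hence R5C5 = 2.
Row 2 already has 4, so R2C2 = 1.
4 is placed in column 4, leaving R3C4 = 5.
4 is placed in column 4, leaving R4C4 = 1.
Cage d needs sum 13; hence R5C2 = 3.
Cage b has product 6, leaving R3C1 = 2.
Row 3 already has 2, which forces R3C2 = 4.
The 4 cells of cage d must have sum 13, so R3C3 = 1.
The 3 cells of cage b must have product 6, so R4C1 = 3.
Column 2 already has 4, which forces R4C2 = 2.
1 is placed in row 4, so R4C3 = 4.
Row 5 now contains 3, which forces R5C1 = 1.
Cage d has sum 13, which forces R5C3 = 5.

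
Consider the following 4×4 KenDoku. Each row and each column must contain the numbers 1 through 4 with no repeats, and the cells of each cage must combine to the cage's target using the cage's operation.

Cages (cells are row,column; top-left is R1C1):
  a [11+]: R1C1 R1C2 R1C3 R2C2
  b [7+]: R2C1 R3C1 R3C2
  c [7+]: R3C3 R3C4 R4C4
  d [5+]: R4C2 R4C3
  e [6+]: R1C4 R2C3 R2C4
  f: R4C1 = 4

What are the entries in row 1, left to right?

F is a freebie, which forces R4C1 = 4.
Row 4 needs a 1, and only R4C4 is open for it.
Cage e needs sum 6, so R2C3 = 1.
The only place for 4 in row 2 is R2C2.
The 4 cells of cage a must have sum 11, so R1C3 = 4.
4 is placed in column 3, which forces R3C3 = 2.
2 is placed in row 3, which forces R3C4 = 4.
2 is placed in column 3; hence R4C3 = 3.
Cage b needs sum 7, which forces R2C1 = 3.
Row 2 already has 3, leaving R2C4 = 2.
The 3 cells of cage b must have sum 7, which forces R3C1 = 1.
2 is placed in row 3, leaving R3C2 = 3.
3 is placed in row 4, which forces R4C2 = 2.
Column 1 now contains 1; hence R1C1 = 2.
2 is placed in column 2, leaving R1C2 = 1.
2 is placed in column 4, leaving R1C4 = 3.
Completed grid: 2 1 4 3 / 3 4 1 2 / 1 3 2 4 / 4 2 3 1.

2 1 4 3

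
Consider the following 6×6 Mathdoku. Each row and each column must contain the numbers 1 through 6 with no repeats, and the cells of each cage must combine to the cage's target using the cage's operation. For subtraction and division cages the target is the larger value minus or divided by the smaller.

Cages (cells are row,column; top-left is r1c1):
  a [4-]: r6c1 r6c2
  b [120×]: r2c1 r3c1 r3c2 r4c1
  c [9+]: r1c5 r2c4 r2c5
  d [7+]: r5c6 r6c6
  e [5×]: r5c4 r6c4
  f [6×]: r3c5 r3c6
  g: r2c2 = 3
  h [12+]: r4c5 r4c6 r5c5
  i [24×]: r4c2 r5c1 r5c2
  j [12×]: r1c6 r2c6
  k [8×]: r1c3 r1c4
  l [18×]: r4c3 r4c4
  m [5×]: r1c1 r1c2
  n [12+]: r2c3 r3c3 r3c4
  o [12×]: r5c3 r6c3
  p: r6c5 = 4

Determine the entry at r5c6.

6

Cage g is a single given cell, so r2c2 = 3.
Cage p is a single given cell, so r6c5 = 4.
Cage c has sum 9, so r1c5 = 6.
6 is placed in row 1, so r1c6 = 3.
Cage c has sum 9, leaving r2c4 = 2.
{2, 4} are confined to r2c4 and r2c6 in row 2, so r2c5 = 1.
Row 2 now contains 2, so r2c6 = 4.
Cage k's pair has product 8; hence r1c3 = 2.
2 is placed in column 4; hence r1c4 = 4.
The two cells of cage f must have product 6; hence r3c5 = 3.
The two cells of cage f must have product 6, so r3c6 = 2.
Cage h needs sum 12, which forces r4c5 = 2.
The 3 cells of cage h must have sum 12; hence r4c6 = 5.
Cage h has sum 12; hence r5c5 = 5.
Cage n needs sum 12, which forces r2c3 = 5.
The 3 cells of cage n must have sum 12, which forces r3c3 = 1.
Row 3 now contains 3, which forces r3c4 = 6.
Column 4 already has 6, leaving r4c4 = 3.
Cage o's pair has product 12; hence r5c3 = 4.
5 is placed in row 5, which forces r5c4 = 1.
Row 5 now contains 1, leaving r5c6 = 6.
Cage o needs two cells with product 12; hence r6c3 = 3.
The two cells of cage e must have product 5, leaving r6c4 = 5.
Column 6 already has 6, which forces r6c6 = 1.
Row 2 now contains 5; hence r2c1 = 6.
Cage b needs product 120; hence r4c1 = 1.
The 3 cells of cage i must have product 24, which forces r4c2 = 4.
Row 4 now contains 3, which forces r4c3 = 6.
Row 5 now contains 6, leaving r5c1 = 3.
Row 5 now contains 6, leaving r5c2 = 2.
Column 1 now contains 6, so r6c1 = 2.
Column 2 already has 2, which forces r6c2 = 6.
Column 1 now contains 1, leaving r1c1 = 5.
Cage m's pair has product 5; hence r1c2 = 1.
The 4 cells of cage b must have product 120, leaving r3c1 = 4.
Column 2 already has 4, which forces r3c2 = 5.
Filled in: 5 1 2 4 6 3 / 6 3 5 2 1 4 / 4 5 1 6 3 2 / 1 4 6 3 2 5 / 3 2 4 1 5 6 / 2 6 3 5 4 1.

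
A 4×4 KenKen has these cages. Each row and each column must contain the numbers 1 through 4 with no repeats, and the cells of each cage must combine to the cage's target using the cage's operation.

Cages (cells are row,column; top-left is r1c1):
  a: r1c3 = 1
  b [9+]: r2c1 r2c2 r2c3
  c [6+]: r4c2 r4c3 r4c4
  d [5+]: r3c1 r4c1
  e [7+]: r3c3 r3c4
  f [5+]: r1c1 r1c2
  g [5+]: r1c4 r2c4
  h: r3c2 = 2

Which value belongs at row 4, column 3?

3

Cage a is a single given cell, leaving r1c3 = 1.
H is a freebie; hence r3c2 = 2.
The two cells of cage f must have sum 5; hence r1c1 = 2.
Cage f needs two cells with sum 5; hence r1c2 = 3.
Row 1 already has 3, which forces r1c4 = 4.
Column 2 already has 3, so r2c2 = 4.
4 is placed in column 4, leaving r3c4 = 3.
Column 2 already has 3; hence r4c2 = 1.
Row 4 now contains 1, so r4c4 = 2.
4 is placed in row 2, which forces r2c1 = 3.
Cage b has sum 9, so r2c3 = 2.
2 is placed in column 4; hence r2c4 = 1.
Cage d needs two cells with sum 5, which forces r3c1 = 1.
3 is placed in row 3; hence r3c3 = 4.
Row 4 now contains 1, so r4c1 = 4.
2 is placed in row 4, which forces r4c3 = 3.
Filled in: 2 3 1 4 / 3 4 2 1 / 1 2 4 3 / 4 1 3 2.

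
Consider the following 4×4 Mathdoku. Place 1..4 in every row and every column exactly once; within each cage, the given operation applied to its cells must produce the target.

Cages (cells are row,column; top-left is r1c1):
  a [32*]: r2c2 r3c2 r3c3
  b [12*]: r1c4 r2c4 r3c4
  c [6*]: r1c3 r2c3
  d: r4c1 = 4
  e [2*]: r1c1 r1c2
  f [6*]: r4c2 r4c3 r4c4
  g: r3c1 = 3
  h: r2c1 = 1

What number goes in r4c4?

Cage h is a single given cell, leaving r2c1 = 1.
Cage a has product 32; hence r2c2 = 4.
4 is placed in row 2, so r2c4 = 3.
Cage g is given, which forces r3c1 = 3.
The 3 cells of cage a must have product 32; hence r3c2 = 2.
The 3 cells of cage a must have product 32; hence r3c3 = 4.
Row 3 now contains 4, which forces r3c4 = 1.
Cage d is given, leaving r4c1 = 4.
Column 4 now contains 1; hence r4c4 = 2.
Column 1 already has 1; hence r1c1 = 2.
Column 2 now contains 2; hence r1c2 = 1.
Cage c's pair has product 6, leaving r1c3 = 3.
Column 4 now contains 1, leaving r1c4 = 4.
Row 2 now contains 3; hence r2c3 = 2.
Column 2 now contains 1, so r4c2 = 3.
3 is placed in column 3, leaving r4c3 = 1.
Filled in: 2 1 3 4 / 1 4 2 3 / 3 2 4 1 / 4 3 1 2.

2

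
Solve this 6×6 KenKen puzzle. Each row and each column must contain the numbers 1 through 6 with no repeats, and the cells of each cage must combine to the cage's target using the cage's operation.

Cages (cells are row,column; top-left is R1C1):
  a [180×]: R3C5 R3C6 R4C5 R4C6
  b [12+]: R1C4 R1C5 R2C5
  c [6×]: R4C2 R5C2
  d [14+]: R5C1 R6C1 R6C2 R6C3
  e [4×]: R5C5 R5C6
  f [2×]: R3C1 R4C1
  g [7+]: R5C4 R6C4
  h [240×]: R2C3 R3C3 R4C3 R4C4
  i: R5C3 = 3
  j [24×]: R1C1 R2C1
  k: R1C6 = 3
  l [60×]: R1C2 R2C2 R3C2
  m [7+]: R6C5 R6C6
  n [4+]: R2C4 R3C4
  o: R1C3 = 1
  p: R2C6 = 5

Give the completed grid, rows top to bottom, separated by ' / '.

Cage o is a single given cell, so R1C3 = 1.
K is a freebie; hence R1C6 = 3.
Cage p is given, which forces R2C6 = 5.
I is a freebie, leaving R5C3 = 3.
Column 1 needs a 3, and only R6C1 is open for it.
The only place for 5 in column 1 is R5C1.
Column 6 needs a 4, and only R5C6 is open for it.
4 is placed in row 5; hence R5C5 = 1.
Row 2 needs a 1, and only R2C4 is open for it.
1 is placed in column 4, leaving R3C4 = 3.
The two cells of cage g must have sum 7; hence R5C4 = 2.
1 is placed in column 4; hence R6C4 = 5.
5 is placed in row 6, so R6C5 = 6.
Column 5 now contains 6, which forces R3C5 = 5.
Cage c's pair has product 6; hence R4C2 = 1.
The 4 cells of cage a must have product 180, leaving R4C5 = 3.
Row 5 now contains 2, which forces R5C2 = 6.
The two cells of cage m must have sum 7, which forces R6C6 = 1.
The 3 cells of cage l must have product 60, leaving R1C2 = 5.
The 3 cells of cage b must have sum 12, so R1C4 = 6.
Cage l has product 60, so R2C2 = 3.
Cage f's pair has product 2; hence R3C1 = 1.
Cage l needs product 60, leaving R3C2 = 4.
Row 4 now contains 1, which forces R4C1 = 2.
Cage h has product 240, which forces R4C3 = 5.
6 is placed in column 4; hence R4C4 = 4.
Row 4 now contains 2, which forces R4C6 = 6.
Column 2 now contains 4; hence R6C2 = 2.
Row 6 now contains 2, which forces R6C3 = 4.
Row 1 already has 6, which forces R1C1 = 4.
Row 1 now contains 4, which forces R1C5 = 2.
Cage j needs two cells with product 24; hence R2C1 = 6.
Row 2 now contains 6, so R2C3 = 2.
Column 5 now contains 2, so R2C5 = 4.
Column 3 already has 2, so R3C3 = 6.
Column 6 now contains 6, so R3C6 = 2.

4 5 1 6 2 3 / 6 3 2 1 4 5 / 1 4 6 3 5 2 / 2 1 5 4 3 6 / 5 6 3 2 1 4 / 3 2 4 5 6 1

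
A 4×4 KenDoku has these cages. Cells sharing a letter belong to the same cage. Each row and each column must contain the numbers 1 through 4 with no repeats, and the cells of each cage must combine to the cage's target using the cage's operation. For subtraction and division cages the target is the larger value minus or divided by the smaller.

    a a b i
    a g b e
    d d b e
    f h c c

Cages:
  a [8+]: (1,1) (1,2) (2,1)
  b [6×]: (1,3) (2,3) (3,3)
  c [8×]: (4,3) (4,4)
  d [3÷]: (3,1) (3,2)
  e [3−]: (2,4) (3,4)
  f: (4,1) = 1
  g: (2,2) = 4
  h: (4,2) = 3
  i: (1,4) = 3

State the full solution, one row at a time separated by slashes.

4 2 1 3 / 2 4 3 1 / 3 1 2 4 / 1 3 4 2

I is a freebie, so (1,4) = 3.
Cage g is given, so (2,2) = 4.
Row 2 now contains 4, so (2,4) = 1.
1 is placed in column 4, which forces (3,4) = 4.
Cage f is given, which forces (4,1) = 1.
H is a freebie, which forces (4,2) = 3.
4 is placed in column 4, which forces (4,4) = 2.
The 3 cells of cage a must have sum 8, so (1,1) = 4.
1 is placed in column 1; hence (3,1) = 3.
Column 2 already has 3, leaving (3,2) = 1.
1 is placed in row 3, so (3,3) = 2.
Row 4 now contains 2, leaving (4,3) = 4.
1 is placed in column 2, so (1,2) = 2.
Column 3 already has 2, leaving (1,3) = 1.
Column 1 already has 3, so (2,1) = 2.
Column 3 already has 2; hence (2,3) = 3.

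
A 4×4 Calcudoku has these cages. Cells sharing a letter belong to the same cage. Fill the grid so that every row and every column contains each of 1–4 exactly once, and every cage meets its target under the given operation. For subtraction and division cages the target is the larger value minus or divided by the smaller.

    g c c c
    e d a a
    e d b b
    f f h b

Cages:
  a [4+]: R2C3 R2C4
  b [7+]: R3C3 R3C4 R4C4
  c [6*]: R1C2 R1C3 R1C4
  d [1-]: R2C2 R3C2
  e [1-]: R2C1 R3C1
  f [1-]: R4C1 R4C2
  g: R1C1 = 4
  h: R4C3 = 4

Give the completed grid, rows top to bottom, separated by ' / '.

Cage g is given, leaving R1C1 = 4.
Cage h is a single given cell, leaving R4C3 = 4.
The only place for 4 in row 2 is R2C2.
Cage d needs two cells with difference 1, which forces R3C2 = 3.
Cage b has sum 7; hence R3C4 = 4.
The only place for 2 in row 2 is R2C1.
Column 1 already has 2, which forces R3C1 = 1.
Row 3 already has 1; hence R3C3 = 2.
Column 1 already has 1; hence R4C1 = 3.
The two cells of cage f must have difference 1, so R4C2 = 2.
Row 4 already has 2, leaving R4C4 = 1.
Column 2 now contains 2, which forces R1C2 = 1.
Cage c needs product 6, which forces R1C3 = 3.
Cage c needs product 6, leaving R1C4 = 2.
Cage a needs two cells with sum 4, leaving R2C3 = 1.
1 is placed in column 4, which forces R2C4 = 3.

4 1 3 2 / 2 4 1 3 / 1 3 2 4 / 3 2 4 1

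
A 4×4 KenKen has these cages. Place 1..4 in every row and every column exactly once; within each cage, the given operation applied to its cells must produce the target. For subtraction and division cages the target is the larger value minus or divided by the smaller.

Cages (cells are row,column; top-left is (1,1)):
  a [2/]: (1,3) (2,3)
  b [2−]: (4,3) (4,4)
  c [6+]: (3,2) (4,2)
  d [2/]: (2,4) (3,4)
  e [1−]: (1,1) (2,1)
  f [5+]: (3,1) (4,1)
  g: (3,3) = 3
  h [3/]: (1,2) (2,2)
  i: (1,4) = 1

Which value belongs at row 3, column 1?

Cage i is given, leaving (1,4) = 1.
Cage g is given, leaving (3,3) = 3.
Row 1 already has 1, so (1,2) = 3.
The two cells of cage h must have quotient 3, so (2,2) = 1.
Cage e needs two cells with difference 1, leaving (2,1) = 3.
The only place for 1 in row 3 is (3,1).
Column 1 already has 1, leaving (4,1) = 4.
Row 4 already has 4, so (4,2) = 2.
2 is placed in row 4, so (4,3) = 1.
2 is placed in row 4; hence (4,4) = 3.
Column 1 already has 4, so (1,1) = 2.
2 is placed in row 1, so (1,3) = 4.
Column 3 now contains 4, which forces (2,3) = 2.
Row 2 now contains 2, so (2,4) = 4.
2 is placed in column 2, so (3,2) = 4.
Column 4 already has 4; hence (3,4) = 2.
The full grid is 2 3 4 1 / 3 1 2 4 / 1 4 3 2 / 4 2 1 3.

1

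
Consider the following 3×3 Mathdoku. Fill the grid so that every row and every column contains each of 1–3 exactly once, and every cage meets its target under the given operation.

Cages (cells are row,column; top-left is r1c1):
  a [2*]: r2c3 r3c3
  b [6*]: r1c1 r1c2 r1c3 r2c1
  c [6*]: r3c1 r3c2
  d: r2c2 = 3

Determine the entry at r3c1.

The 4 cells of cage b must have product 6; hence r2c1 = 1.
Cage d is a single given cell, so r2c2 = 3.
Row 2 already has 1, which forces r2c3 = 2.
Column 2 now contains 3; hence r3c2 = 2.
2 is placed in column 3, so r3c3 = 1.
The 4 cells of cage b must have product 6; hence r1c1 = 2.
Column 2 already has 2, which forces r1c2 = 1.
Column 3 now contains 1, so r1c3 = 3.
2 is placed in row 3, leaving r3c1 = 3.
Filled in: 2 1 3 / 1 3 2 / 3 2 1.

3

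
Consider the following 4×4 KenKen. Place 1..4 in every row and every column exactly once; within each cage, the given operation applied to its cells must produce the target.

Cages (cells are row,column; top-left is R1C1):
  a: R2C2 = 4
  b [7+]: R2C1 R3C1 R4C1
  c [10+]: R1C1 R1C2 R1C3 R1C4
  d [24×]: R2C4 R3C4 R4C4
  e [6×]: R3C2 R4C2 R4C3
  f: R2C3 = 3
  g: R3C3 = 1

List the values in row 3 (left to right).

2 3 1 4

A is a freebie, leaving R2C2 = 4.
Cage f is given, leaving R2C3 = 3.
Row 2 already has 3; hence R2C4 = 2.
Cage g is a single given cell, so R3C3 = 1.
Column 3 already has 1; hence R4C3 = 2.
2 is placed in column 3, so R1C3 = 4.
2 is placed in row 2, which forces R2C1 = 1.
Cage b needs sum 7, so R3C1 = 2.
The 3 cells of cage e must have product 6, so R3C2 = 3.
Row 3 now contains 3, which forces R3C4 = 4.
Cage b has sum 7, so R4C1 = 4.
The 3 cells of cage e must have product 6, so R4C2 = 1.
Column 4 already has 4, leaving R4C4 = 3.
2 is placed in column 1, so R1C1 = 3.
1 is placed in column 2, which forces R1C2 = 2.
Column 4 already has 3; hence R1C4 = 1.
Completed grid: 3 2 4 1 / 1 4 3 2 / 2 3 1 4 / 4 1 2 3.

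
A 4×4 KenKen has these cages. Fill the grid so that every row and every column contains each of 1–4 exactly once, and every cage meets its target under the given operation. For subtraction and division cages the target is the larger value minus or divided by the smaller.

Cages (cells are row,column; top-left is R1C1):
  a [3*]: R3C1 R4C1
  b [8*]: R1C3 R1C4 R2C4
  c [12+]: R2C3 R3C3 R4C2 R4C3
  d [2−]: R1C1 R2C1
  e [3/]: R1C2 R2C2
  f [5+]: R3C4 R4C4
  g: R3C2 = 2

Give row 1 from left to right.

Cage g is given, leaving R3C2 = 2.
In column 2, 4 can only go at R4C2, so R4C2 = 4.
Row 4 needs a 2, and only R4C4 is open for it.
The 3 cells of cage b must have product 8, which forces R1C3 = 2.
Cage f needs two cells with sum 5, so R3C4 = 3.
Row 3 now contains 3, so R3C1 = 1.
Row 3 now contains 1, leaving R3C3 = 4.
Cage a needs two cells with product 3, which forces R4C1 = 3.
Row 4 already has 3; hence R4C3 = 1.
3 is placed in column 1, leaving R1C1 = 4.
4 is placed in row 1, leaving R1C4 = 1.
3 is placed in column 1, leaving R2C1 = 2.
Column 3 now contains 1, which forces R2C3 = 3.
Column 4 already has 1, which forces R2C4 = 4.
Row 1 already has 1, leaving R1C2 = 3.
3 is placed in row 2, leaving R2C2 = 1.
Completed grid: 4 3 2 1 / 2 1 3 4 / 1 2 4 3 / 3 4 1 2.

4 3 2 1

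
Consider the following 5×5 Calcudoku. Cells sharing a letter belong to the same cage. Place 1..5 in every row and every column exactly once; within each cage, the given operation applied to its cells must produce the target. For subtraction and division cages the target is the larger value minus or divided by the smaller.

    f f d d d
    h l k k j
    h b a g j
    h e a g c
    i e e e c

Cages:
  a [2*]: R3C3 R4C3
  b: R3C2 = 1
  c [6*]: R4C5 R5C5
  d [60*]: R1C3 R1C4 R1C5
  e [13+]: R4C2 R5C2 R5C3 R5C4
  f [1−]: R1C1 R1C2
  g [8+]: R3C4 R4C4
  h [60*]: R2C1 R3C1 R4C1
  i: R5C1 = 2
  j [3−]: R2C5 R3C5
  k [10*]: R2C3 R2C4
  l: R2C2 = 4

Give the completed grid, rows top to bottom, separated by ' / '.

Cage l is given, so R2C2 = 4.
Cage b is a single given cell, so R3C2 = 1.
1 is placed in row 3; hence R3C3 = 2.
2 is placed in column 3, so R4C3 = 1.
I is a freebie, which forces R5C1 = 2.
Row 5 now contains 2, leaving R5C5 = 3.
2 is placed in column 3, leaving R2C3 = 5.
The two cells of cage k must have product 10, leaving R2C4 = 2.
2 is placed in row 2, leaving R2C5 = 1.
The 4 cells of cage e must have sum 13, so R4C2 = 3.
3 is placed in row 4; hence R4C4 = 5.
Column 5 already has 3, leaving R4C5 = 2.
Row 5 already has 3, which forces R5C2 = 5.
Cage e has sum 13, leaving R5C3 = 4.
The 4 cells of cage e must have sum 13, so R5C4 = 1.
Column 2 now contains 5, so R1C2 = 2.
Column 3 already has 4, so R1C3 = 3.
Cage d has product 60; hence R1C4 = 4.
The 3 cells of cage d must have product 60; hence R1C5 = 5.
Row 2 already has 5; hence R2C1 = 3.
Cage h needs product 60, which forces R3C1 = 5.
Column 4 already has 5, leaving R3C4 = 3.
The two cells of cage j must have difference 3, so R3C5 = 4.
Row 4 now contains 5, leaving R4C1 = 4.
3 is placed in row 1, leaving R1C1 = 1.

1 2 3 4 5 / 3 4 5 2 1 / 5 1 2 3 4 / 4 3 1 5 2 / 2 5 4 1 3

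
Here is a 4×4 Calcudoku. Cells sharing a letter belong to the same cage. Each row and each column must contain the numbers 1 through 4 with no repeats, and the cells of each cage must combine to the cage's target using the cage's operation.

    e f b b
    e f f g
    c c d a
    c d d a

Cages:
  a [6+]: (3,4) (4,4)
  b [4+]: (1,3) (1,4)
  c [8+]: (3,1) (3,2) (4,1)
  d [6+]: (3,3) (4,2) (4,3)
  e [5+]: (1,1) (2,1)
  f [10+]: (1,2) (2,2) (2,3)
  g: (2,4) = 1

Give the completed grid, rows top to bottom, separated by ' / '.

Cage g is a single given cell; hence (2,4) = 1.
Cage b's pair has sum 4, leaving (1,3) = 1.
Column 4 already has 1, leaving (1,4) = 3.
3 is placed in row 1, which forces (1,1) = 2.
3 is placed in row 1, so (1,2) = 4.
Cage e's pair has sum 5, which forces (2,1) = 3.
Cage f has sum 10; hence (2,2) = 2.
Cage f has sum 10, so (2,3) = 4.
Cage d has sum 6, which forces (4,2) = 1.
Cage c has sum 8, leaving (3,1) = 1.
Column 2 already has 1, which forces (3,2) = 3.
3 is placed in row 3; hence (3,3) = 2.
Row 3 already has 2; hence (3,4) = 4.
1 is placed in row 4, so (4,1) = 4.
Column 3 already has 2; hence (4,3) = 3.
4 is placed in column 4, which forces (4,4) = 2.

2 4 1 3 / 3 2 4 1 / 1 3 2 4 / 4 1 3 2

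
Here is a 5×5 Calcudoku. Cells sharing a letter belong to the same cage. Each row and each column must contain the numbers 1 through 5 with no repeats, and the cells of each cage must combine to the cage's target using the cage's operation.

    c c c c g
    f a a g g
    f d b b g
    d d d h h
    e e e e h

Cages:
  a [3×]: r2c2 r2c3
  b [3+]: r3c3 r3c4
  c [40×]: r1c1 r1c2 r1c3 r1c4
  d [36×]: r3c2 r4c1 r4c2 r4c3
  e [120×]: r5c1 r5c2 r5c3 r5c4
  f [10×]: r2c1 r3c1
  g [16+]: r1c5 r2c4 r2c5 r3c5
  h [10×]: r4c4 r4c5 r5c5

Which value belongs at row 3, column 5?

The 4 cells of cage d must have product 36; hence r3c2 = 3.
Column 2 now contains 3, so r2c2 = 1.
Cage a needs two cells with product 3, which forces r2c3 = 3.
Column 2 already has 1, leaving r4c2 = 4.
Row 4 now contains 4, so r4c3 = 1.
Column 3 already has 1, leaving r3c3 = 2.
The two cells of cage b must have sum 3; hence r3c4 = 1.
1 is placed in row 4, leaving r4c1 = 3.
The 3 cells of cage h must have product 10, leaving r5c5 = 1.
Cage c has product 40; hence r1c1 = 1.
Cage f's pair has product 10, leaving r2c1 = 2.
Row 3 already has 2; hence r3c1 = 5.
Row 3 now contains 5, which forces r3c5 = 4.
Column 1 already has 5, so r5c1 = 4.
Row 5 already has 4; hence r5c3 = 5.
Cage e has product 120, which forces r5c4 = 3.
Column 3 now contains 5, which forces r1c3 = 4.
The 4 cells of cage g must have sum 16; hence r1c5 = 3.
Cage g needs sum 16; hence r2c4 = 4.
Column 5 already has 4; hence r2c5 = 5.
5 is placed in column 5, which forces r4c5 = 2.
5 is placed in row 5; hence r5c2 = 2.
Column 2 now contains 2, leaving r1c2 = 5.
Cage c needs product 40, which forces r1c4 = 2.
Row 4 already has 2, which forces r4c4 = 5.
The full grid is 1 5 4 2 3 / 2 1 3 4 5 / 5 3 2 1 4 / 3 4 1 5 2 / 4 2 5 3 1.

4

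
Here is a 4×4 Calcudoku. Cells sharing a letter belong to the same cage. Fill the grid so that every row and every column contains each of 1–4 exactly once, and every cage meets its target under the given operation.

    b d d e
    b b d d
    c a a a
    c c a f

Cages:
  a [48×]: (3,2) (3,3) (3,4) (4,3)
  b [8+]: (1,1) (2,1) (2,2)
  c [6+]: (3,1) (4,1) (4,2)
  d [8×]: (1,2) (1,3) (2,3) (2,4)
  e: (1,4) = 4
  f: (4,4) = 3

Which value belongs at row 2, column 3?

4

Cage e is a single given cell; hence (1,4) = 4.
F is a freebie; hence (4,4) = 3.
Cage d needs product 8, which forces (2,3) = 4.
Cage d has product 8; hence (2,4) = 1.
Column 3 already has 4, leaving (3,3) = 3.
Column 4 already has 1, so (3,4) = 2.
Column 3 already has 4, which forces (4,3) = 2.
The 3 cells of cage b must have sum 8, which forces (1,1) = 3.
Cage d needs product 8, leaving (1,2) = 2.
Column 3 already has 2, leaving (1,3) = 1.
Cage b needs sum 8, which forces (2,1) = 2.
Cage b needs sum 8, which forces (2,2) = 3.
Row 3 now contains 3, so (3,1) = 1.
Row 3 now contains 3, so (3,2) = 4.
Cage c needs sum 6, leaving (4,1) = 4.
Row 4 now contains 2, leaving (4,2) = 1.
The full grid is 3 2 1 4 / 2 3 4 1 / 1 4 3 2 / 4 1 2 3.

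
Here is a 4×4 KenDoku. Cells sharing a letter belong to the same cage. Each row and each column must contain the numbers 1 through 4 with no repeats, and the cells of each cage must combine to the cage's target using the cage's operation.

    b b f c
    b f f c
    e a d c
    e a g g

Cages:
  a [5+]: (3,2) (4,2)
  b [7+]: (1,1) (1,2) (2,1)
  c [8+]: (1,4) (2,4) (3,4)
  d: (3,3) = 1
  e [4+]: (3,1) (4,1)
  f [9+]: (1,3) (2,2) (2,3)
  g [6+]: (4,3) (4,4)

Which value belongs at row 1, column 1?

Cage d is given, so (3,3) = 1.
1 is placed in row 3, leaving (3,1) = 3.
3 is placed in row 3, so (3,4) = 4.
Cage e's pair has sum 4, which forces (4,1) = 1.
4 is placed in column 4; hence (4,4) = 2.
Cage b has sum 7, which forces (1,2) = 1.
Row 1 now contains 1; hence (1,4) = 3.
Column 4 already has 3, leaving (2,4) = 1.
Row 3 now contains 4, so (3,2) = 2.
Row 4 now contains 2, which forces (4,2) = 3.
Row 4 now contains 2, leaving (4,3) = 4.
Column 3 already has 4, so (1,3) = 2.
Column 2 already has 3, so (2,2) = 4.
Cage f has sum 9, which forces (2,3) = 3.
Row 1 now contains 2, so (1,1) = 4.
Row 2 now contains 4; hence (2,1) = 2.
Completed grid: 4 1 2 3 / 2 4 3 1 / 3 2 1 4 / 1 3 4 2.

4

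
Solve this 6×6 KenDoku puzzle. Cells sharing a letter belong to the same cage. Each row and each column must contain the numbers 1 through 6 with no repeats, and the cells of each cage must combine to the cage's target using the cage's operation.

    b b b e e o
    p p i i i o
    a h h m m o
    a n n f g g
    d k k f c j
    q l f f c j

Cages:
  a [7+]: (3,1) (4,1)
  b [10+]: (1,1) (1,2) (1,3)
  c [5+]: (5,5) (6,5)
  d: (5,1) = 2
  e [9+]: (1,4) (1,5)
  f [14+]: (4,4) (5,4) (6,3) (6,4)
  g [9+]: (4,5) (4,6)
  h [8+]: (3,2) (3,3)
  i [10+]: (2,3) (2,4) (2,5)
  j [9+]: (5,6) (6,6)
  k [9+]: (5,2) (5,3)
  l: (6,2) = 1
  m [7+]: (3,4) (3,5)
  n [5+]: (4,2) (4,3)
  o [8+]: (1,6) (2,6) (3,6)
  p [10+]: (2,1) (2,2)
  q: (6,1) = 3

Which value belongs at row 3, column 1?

1

Cage d is a single given cell, leaving (5,1) = 2.
Cage q is a single given cell; hence (6,1) = 3.
Cage l is given, leaving (6,2) = 1.
The only place for 5 in column 1 is (1,1).
The only place for 4 in column 1 is (2,1).
4 is placed in row 2; hence (2,2) = 6.
Row 2 needs a 1, and only (2,6) is open for it.
In row 1, 1 can only go at (1,3), so (1,3) = 1.
Cage b needs sum 10, which forces (1,2) = 4.
The only place for 2 in row 1 is (1,6).
Cage o needs sum 8, so (3,6) = 5.
Cage h's pair has sum 8; hence (3,2) = 2.
The two cells of cage h must have sum 8; hence (3,3) = 6.
2 is placed in column 2, so (4,2) = 3.
3 is placed in row 4, leaving (4,3) = 2.
Column 2 already has 3, leaving (5,2) = 5.
Column 3 already has 6, leaving (5,3) = 4.
Cage j needs two cells with sum 9, which forces (5,6) = 3.
4 is placed in column 3, leaving (6,3) = 5.
The two cells of cage j must have sum 9, leaving (6,6) = 6.
5 is placed in column 3, so (2,3) = 3.
6 is placed in row 3; hence (3,1) = 1.
Cage a's pair has sum 7, which forces (4,1) = 6.
Row 4 now contains 6; hence (4,4) = 1.
Cage g needs two cells with sum 9, so (4,5) = 5.
Column 6 already has 6, which forces (4,6) = 4.
1 is placed in column 4, leaving (5,4) = 6.
3 is placed in row 5, leaving (5,5) = 1.
Cage f has sum 14, so (6,4) = 2.
Cage c's pair has sum 5, which forces (6,5) = 4.
6 is placed in column 4, leaving (1,4) = 3.
The two cells of cage e must have sum 9, which forces (1,5) = 6.
2 is placed in column 4, so (2,4) = 5.
Column 5 now contains 5; hence (2,5) = 2.
The two cells of cage m must have sum 7, leaving (3,4) = 4.
Column 5 already has 4; hence (3,5) = 3.
Completed grid: 5 4 1 3 6 2 / 4 6 3 5 2 1 / 1 2 6 4 3 5 / 6 3 2 1 5 4 / 2 5 4 6 1 3 / 3 1 5 2 4 6.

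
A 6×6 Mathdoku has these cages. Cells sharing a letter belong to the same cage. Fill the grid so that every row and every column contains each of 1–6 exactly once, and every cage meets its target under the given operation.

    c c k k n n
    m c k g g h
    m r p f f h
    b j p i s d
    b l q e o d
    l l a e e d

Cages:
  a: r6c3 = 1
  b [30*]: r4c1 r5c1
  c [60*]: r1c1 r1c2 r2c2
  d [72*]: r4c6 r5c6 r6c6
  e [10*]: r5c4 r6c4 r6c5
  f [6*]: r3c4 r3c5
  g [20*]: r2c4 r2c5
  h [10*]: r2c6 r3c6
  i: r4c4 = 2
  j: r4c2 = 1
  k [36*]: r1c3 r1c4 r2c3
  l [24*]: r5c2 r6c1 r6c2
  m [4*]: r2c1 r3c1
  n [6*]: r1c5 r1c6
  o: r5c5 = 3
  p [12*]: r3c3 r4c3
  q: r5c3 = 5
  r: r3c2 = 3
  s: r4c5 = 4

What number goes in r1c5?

Cage r is a single given cell, which forces r3c2 = 3.
J is a freebie; hence r4c2 = 1.
Cage i is a single given cell, leaving r4c4 = 2.
S is a freebie, leaving r4c5 = 4.
Cage q is given, so r5c3 = 5.
Row 5 already has 5, so r5c4 = 1.
Cage o is a single given cell, leaving r5c5 = 3.
Cage a is given, leaving r6c3 = 1.
Column 4 now contains 1, which forces r6c4 = 5.
Row 6 now contains 5; hence r6c5 = 2.
Column 4 now contains 5; hence r2c4 = 4.
Column 5 already has 4, which forces r2c5 = 5.
Row 2 already has 5, which forces r2c6 = 2.
Column 4 now contains 1, leaving r3c4 = 6.
The two cells of cage f must have product 6, which forces r3c5 = 1.
Column 6 now contains 2; hence r3c6 = 5.
The two cells of cage b must have product 30, so r4c1 = 5.
Row 5 already has 5, which forces r5c1 = 6.
Cage l needs product 24, which forces r5c2 = 2.
Row 5 now contains 6, so r5c6 = 4.
Cage l needs product 24, so r6c1 = 3.
The 3 cells of cage l must have product 24; hence r6c2 = 4.
Row 6 now contains 3; hence r6c6 = 6.
Column 1 already has 3; hence r1c1 = 2.
Cage c has product 60, so r1c2 = 5.
Row 1 already has 2, leaving r1c3 = 4.
6 is placed in column 4; hence r1c4 = 3.
Column 5 already has 1, leaving r1c5 = 6.
Column 6 already has 6, leaving r1c6 = 1.
Row 2 already has 4; hence r2c1 = 1.
Row 2 now contains 2; hence r2c2 = 6.
6 is placed in row 2, which forces r2c3 = 3.
1 is placed in row 3, so r3c1 = 4.
Column 3 already has 4, which forces r3c3 = 2.
Column 3 now contains 3, leaving r4c3 = 6.
Column 6 already has 6, which forces r4c6 = 3.
Filled in: 2 5 4 3 6 1 / 1 6 3 4 5 2 / 4 3 2 6 1 5 / 5 1 6 2 4 3 / 6 2 5 1 3 4 / 3 4 1 5 2 6.

6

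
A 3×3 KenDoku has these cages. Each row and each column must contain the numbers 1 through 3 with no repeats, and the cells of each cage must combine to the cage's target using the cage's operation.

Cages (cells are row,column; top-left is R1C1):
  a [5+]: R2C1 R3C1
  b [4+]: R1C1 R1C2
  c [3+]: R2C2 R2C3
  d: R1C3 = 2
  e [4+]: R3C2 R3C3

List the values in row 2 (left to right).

3 2 1

Cage d is given, so R1C3 = 2.
2 is placed in column 3, which forces R2C3 = 1.
1 is placed in column 3, leaving R3C3 = 3.
Cage a needs two cells with sum 5, leaving R2C1 = 3.
1 is placed in row 2; hence R2C2 = 2.
3 is placed in row 3; hence R3C1 = 2.
3 is placed in row 3, leaving R3C2 = 1.
Column 1 now contains 3, leaving R1C1 = 1.
1 is placed in column 2, which forces R1C2 = 3.
Filled in: 1 3 2 / 3 2 1 / 2 1 3.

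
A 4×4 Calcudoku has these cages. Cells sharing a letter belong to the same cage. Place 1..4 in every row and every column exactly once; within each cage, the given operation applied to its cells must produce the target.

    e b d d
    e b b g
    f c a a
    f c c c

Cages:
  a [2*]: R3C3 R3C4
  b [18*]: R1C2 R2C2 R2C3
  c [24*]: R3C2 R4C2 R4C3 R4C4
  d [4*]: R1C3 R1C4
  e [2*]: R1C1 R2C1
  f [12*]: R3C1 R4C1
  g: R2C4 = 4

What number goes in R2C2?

2

Cage b needs product 18, which forces R1C2 = 3.
Cage b has product 18; hence R2C2 = 2.
Cage b has product 18, leaving R2C3 = 3.
Cage g is given, which forces R2C4 = 4.
Cage e needs two cells with product 2, leaving R1C1 = 2.
Cage d's pair has product 4, so R1C3 = 4.
Column 4 now contains 4; hence R1C4 = 1.
2 is placed in row 2, so R2C1 = 1.
1 is placed in column 4, so R3C4 = 2.
Cage c needs product 24; hence R4C3 = 2.
Cage c has product 24; hence R4C4 = 3.
Cage f's pair has product 12, so R3C1 = 3.
2 is placed in row 3, leaving R3C3 = 1.
3 is placed in row 4, so R4C1 = 4.
Row 4 now contains 4, which forces R4C2 = 1.
Row 3 now contains 1, so R3C2 = 4.
Filled in: 2 3 4 1 / 1 2 3 4 / 3 4 1 2 / 4 1 2 3.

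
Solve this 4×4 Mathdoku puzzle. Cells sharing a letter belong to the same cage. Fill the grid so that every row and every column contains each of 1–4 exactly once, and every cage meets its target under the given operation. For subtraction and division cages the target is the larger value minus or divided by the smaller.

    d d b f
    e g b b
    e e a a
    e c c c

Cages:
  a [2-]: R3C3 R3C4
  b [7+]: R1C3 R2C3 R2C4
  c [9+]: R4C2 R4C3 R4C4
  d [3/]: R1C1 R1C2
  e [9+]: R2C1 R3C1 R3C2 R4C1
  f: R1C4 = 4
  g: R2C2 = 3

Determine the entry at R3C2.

2

F is a freebie, leaving R1C4 = 4.
G is a freebie, which forces R2C2 = 3.
Cage d's pair has quotient 3, which forces R1C1 = 3.
3 is placed in column 2, leaving R1C2 = 1.
1 is placed in row 1, leaving R1C3 = 2.
The 3 cells of cage b must have sum 7; hence R2C3 = 4.
Column 2 already has 1, leaving R3C2 = 2.
Column 2 now contains 2, leaving R4C2 = 4.
Column 3 now contains 4, which forces R4C3 = 3.
Row 4 now contains 3, which forces R4C4 = 2.
The 4 cells of cage e must have sum 9; hence R2C1 = 2.
Column 4 now contains 2, so R2C4 = 1.
Cage e needs sum 9, which forces R3C1 = 4.
Column 3 now contains 3, which forces R3C3 = 1.
The two cells of cage a must have difference 2, which forces R3C4 = 3.
Row 4 now contains 2, leaving R4C1 = 1.
Completed grid: 3 1 2 4 / 2 3 4 1 / 4 2 1 3 / 1 4 3 2.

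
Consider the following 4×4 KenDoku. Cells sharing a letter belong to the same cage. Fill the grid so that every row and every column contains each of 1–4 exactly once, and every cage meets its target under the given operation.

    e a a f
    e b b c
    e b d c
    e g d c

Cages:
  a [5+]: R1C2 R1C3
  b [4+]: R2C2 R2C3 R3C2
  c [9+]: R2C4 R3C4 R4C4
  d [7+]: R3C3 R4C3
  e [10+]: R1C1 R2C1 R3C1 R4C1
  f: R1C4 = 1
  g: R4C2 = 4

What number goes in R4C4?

Cage f is a single given cell, so R1C4 = 1.
Cage b has sum 4; hence R2C2 = 2.
The 3 cells of cage b must have sum 4, leaving R2C3 = 1.
The 3 cells of cage b must have sum 4, which forces R3C2 = 1.
G is a freebie; hence R4C2 = 4.
Row 4 now contains 4, which forces R4C3 = 3.
3 is placed in row 4, so R4C4 = 2.
Column 2 now contains 4, which forces R1C2 = 3.
The two cells of cage a must have sum 5; hence R1C3 = 2.
Column 3 now contains 3; hence R3C3 = 4.
Row 3 now contains 4; hence R3C4 = 3.
Row 4 now contains 2, which forces R4C1 = 1.
Row 1 now contains 2, which forces R1C1 = 4.
The 4 cells of cage e must have sum 10, so R2C1 = 3.
Column 4 now contains 3, so R2C4 = 4.
3 is placed in row 3, leaving R3C1 = 2.
The full grid is 4 3 2 1 / 3 2 1 4 / 2 1 4 3 / 1 4 3 2.

2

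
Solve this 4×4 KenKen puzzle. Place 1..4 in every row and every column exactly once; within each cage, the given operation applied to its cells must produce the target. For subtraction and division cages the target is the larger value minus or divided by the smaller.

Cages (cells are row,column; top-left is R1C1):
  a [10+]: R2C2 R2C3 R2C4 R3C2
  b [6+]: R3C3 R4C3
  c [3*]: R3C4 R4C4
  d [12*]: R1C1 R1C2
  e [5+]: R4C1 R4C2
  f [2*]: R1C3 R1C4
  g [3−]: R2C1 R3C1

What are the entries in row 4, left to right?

In column 1, 2 can only go at R4C1, so R4C1 = 2.
The two cells of cage b must have sum 6; hence R3C3 = 2.
The two cells of cage e must have sum 5, which forces R4C2 = 3.
Row 4 already has 2, so R4C3 = 4.
Row 4 now contains 3, so R4C4 = 1.
Cage d needs two cells with product 12, which forces R1C1 = 3.
Column 2 already has 3, so R1C2 = 4.
Column 3 now contains 2, leaving R1C3 = 1.
Column 4 already has 1, leaving R1C4 = 2.
Column 3 already has 1, leaving R2C3 = 3.
Row 2 already has 3, so R2C4 = 4.
4 is placed in column 2; hence R3C2 = 1.
Column 4 already has 1; hence R3C4 = 3.
Row 2 already has 4, which forces R2C1 = 1.
Column 2 already has 1; hence R2C2 = 2.
Row 3 already has 1; hence R3C1 = 4.
The full grid is 3 4 1 2 / 1 2 3 4 / 4 1 2 3 / 2 3 4 1.

2 3 4 1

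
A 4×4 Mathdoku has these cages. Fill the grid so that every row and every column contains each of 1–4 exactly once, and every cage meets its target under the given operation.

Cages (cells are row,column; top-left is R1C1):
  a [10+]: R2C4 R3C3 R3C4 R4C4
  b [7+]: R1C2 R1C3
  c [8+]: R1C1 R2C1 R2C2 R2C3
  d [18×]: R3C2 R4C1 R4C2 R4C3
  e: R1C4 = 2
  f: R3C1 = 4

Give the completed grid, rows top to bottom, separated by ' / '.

1 4 3 2 / 2 1 4 3 / 4 3 2 1 / 3 2 1 4

Cage e is a single given cell; hence R1C4 = 2.
F is a freebie; hence R3C1 = 4.
Cage d needs product 18, so R3C2 = 3.
Row 3 now contains 3, so R3C4 = 1.
2 is placed in row 1, so R1C1 = 1.
3 is placed in column 2; hence R1C2 = 4.
Cage b's pair has sum 7; hence R1C3 = 3.
Cage c needs sum 8, leaving R2C1 = 2.
4 is placed in column 2, so R2C2 = 1.
1 is placed in row 2; hence R2C3 = 4.
4 is placed in row 2, so R2C4 = 3.
1 is placed in row 3, which forces R3C3 = 2.
2 is placed in column 1, which forces R4C1 = 3.
1 is placed in column 2; hence R4C2 = 2.
Column 3 now contains 2; hence R4C3 = 1.
Column 4 now contains 3; hence R4C4 = 4.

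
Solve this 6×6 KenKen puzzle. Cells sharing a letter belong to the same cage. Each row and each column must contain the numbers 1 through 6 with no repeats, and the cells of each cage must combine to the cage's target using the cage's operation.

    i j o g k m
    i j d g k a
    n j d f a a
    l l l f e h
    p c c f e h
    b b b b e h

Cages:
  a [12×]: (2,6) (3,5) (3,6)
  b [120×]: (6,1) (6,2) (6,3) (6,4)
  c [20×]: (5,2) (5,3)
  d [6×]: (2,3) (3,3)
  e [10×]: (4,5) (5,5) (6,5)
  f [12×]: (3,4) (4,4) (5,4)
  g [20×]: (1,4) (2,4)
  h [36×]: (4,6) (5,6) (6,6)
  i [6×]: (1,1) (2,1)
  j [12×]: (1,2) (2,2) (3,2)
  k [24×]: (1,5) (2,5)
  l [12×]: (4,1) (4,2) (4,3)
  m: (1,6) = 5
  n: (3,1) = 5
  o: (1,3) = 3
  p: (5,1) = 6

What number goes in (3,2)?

6

O is a freebie, so (1,3) = 3.
Cage m is given, so (1,6) = 5.
Cage n is a single given cell; hence (3,1) = 5.
P is a freebie, leaving (5,1) = 6.
Cage i's pair has product 6; hence (1,1) = 2.
Row 1 already has 5; hence (1,4) = 4.
4 is placed in row 1, so (1,5) = 6.
Cage i's pair has product 6, leaving (2,1) = 3.
Cage g needs two cells with product 20, which forces (2,4) = 5.
Column 5 already has 6; hence (2,5) = 4.
6 is placed in row 1; hence (1,2) = 1.
The only place for 4 in row 3 is (3,6).
The 3 cells of cage a must have product 12, leaving (2,6) = 1.
Cage a has product 12; hence (3,5) = 3.
Row 2 already has 1; hence (2,3) = 6.
Cage d's pair has product 6, which forces (3,3) = 1.
Row 2 already has 6, which forces (2,2) = 2.
The 3 cells of cage j must have product 12, which forces (3,2) = 6.
Row 3 already has 6; hence (3,4) = 2.
Cage l needs product 12, which forces (4,1) = 1.
6 is placed in column 2, which forces (4,2) = 3.
1 is placed in row 4, which forces (4,4) = 6.
6 is placed in row 4, which forces (4,6) = 2.
Column 4 already has 2; hence (5,4) = 1.
2 is placed in column 6; hence (5,6) = 3.
Column 1 already has 1; hence (6,1) = 4.
Row 6 already has 4, so (6,2) = 5.
Row 6 now contains 5, which forces (6,3) = 2.
Column 4 now contains 1, which forces (6,4) = 3.
2 is placed in row 6; hence (6,5) = 1.
Column 6 already has 3, which forces (6,6) = 6.
Row 4 already has 2, which forces (4,3) = 4.
Row 4 already has 2, which forces (4,5) = 5.
Column 2 now contains 5; hence (5,2) = 4.
Cage c's pair has product 20, which forces (5,3) = 5.
The 3 cells of cage e must have product 10, leaving (5,5) = 2.
The full grid is 2 1 3 4 6 5 / 3 2 6 5 4 1 / 5 6 1 2 3 4 / 1 3 4 6 5 2 / 6 4 5 1 2 3 / 4 5 2 3 1 6.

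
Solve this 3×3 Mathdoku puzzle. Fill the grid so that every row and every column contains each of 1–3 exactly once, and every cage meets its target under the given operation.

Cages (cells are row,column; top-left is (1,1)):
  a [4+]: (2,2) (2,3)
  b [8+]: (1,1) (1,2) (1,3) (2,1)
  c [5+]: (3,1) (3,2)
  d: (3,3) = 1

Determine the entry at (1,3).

2

Cage b needs sum 8, leaving (2,1) = 2.
Column 1 now contains 2, which forces (3,1) = 3.
Row 3 now contains 3, so (3,2) = 2.
D is a freebie, so (3,3) = 1.
3 is placed in column 1, which forces (1,1) = 1.
Cage b needs sum 8, so (1,2) = 3.
Cage b has sum 8; hence (1,3) = 2.
The two cells of cage a must have sum 4, leaving (2,2) = 1.
Column 3 now contains 1, so (2,3) = 3.
Completed grid: 1 3 2 / 2 1 3 / 3 2 1.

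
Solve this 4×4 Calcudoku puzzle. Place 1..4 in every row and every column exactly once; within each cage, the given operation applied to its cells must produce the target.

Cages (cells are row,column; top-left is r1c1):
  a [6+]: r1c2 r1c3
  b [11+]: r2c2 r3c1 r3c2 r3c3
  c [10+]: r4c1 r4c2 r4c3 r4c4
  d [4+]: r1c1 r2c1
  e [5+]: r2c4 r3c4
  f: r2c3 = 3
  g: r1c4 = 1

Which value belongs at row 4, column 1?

2

Cage g is given, which forces r1c4 = 1.
Cage f is a single given cell, so r2c3 = 3.
Row 1 already has 1, which forces r1c1 = 3.
Row 2 already has 3; hence r2c1 = 1.
Cage e needs two cells with sum 5, which forces r2c4 = 2.
Cage e's pair has sum 5, which forces r3c4 = 3.
Column 4 now contains 3, which forces r4c4 = 4.
2 is placed in row 2, leaving r2c2 = 4.
Row 4 now contains 4, which forces r4c1 = 2.
Cage c needs sum 10, leaving r4c2 = 3.
Cage c needs sum 10; hence r4c3 = 1.
Column 2 now contains 4, which forces r1c2 = 2.
Cage a needs two cells with sum 6, leaving r1c3 = 4.
Column 1 now contains 2; hence r3c1 = 4.
Cage b needs sum 11, leaving r3c2 = 1.
Cage b needs sum 11, which forces r3c3 = 2.
Filled in: 3 2 4 1 / 1 4 3 2 / 4 1 2 3 / 2 3 1 4.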